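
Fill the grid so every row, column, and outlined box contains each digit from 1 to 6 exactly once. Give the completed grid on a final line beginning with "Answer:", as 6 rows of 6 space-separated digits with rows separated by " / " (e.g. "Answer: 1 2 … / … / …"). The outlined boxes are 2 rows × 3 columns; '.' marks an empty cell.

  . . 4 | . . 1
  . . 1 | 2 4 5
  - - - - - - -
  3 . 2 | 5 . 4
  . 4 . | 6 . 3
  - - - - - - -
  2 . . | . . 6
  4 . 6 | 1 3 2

Step 1. [r2c1∈{6}] only 6 remains possible at r2c1, so r2c1=6.
Step 2. [r6c2∈{5}] only 5 remains possible at r6c2, so r6c2=5.
Step 3. [r4c1∈{1,5}] 1 has one home in col 1: r4c1, so r4c1=1.
Step 4. [r2c2∈{3}] only 3 remains possible at r2c2. So r2c2=3.
Step 5. [r3c2∈{6}] r3c2 is down to just 6. So r3c2=6.
Step 6. [r5c2∈{1}] r5c2 is down to just 1, so r5c2=1.
Step 7. [r1c2∈{2}] r1c2 is down to just 2. So r1c2=2.
Step 8. [r5c4∈{4}] r5c4's peers cover all but 4 ⇒ r5c4=4.
Step 9. [r5c3∈{3}] r5c3 is down to just 3 ⇒ r5c3=3.
Step 10. [r4c5∈{2}] r4c5 has the single candidate 2. So r4c5=2.
Step 11. [r1c4∈{3}] r1c4 has the single candidate 3 ⇒ r1c4=3.
Step 12. [r1c5∈{6}] r1c5's peers cover all but 6 ⇒ r1c5=6.
Step 13. [r3c5∈{1}] r3c5 is down to just 1. So r3c5=1.
Step 14. [r5c5∈{5}] r5c5 has the single candidate 5 ⇒ r5c5=5.
Step 15. [r1c1∈{5}] r1c1's peers cover all but 5. So r1c1=5.
Step 16. [r4c3∈{5}] r4c3 is down to just 5 ⇒ r4c3=5.

Answer: 5 2 4 3 6 1 / 6 3 1 2 4 5 / 3 6 2 5 1 4 / 1 4 5 6 2 3 / 2 1 3 4 5 6 / 4 5 6 1 3 2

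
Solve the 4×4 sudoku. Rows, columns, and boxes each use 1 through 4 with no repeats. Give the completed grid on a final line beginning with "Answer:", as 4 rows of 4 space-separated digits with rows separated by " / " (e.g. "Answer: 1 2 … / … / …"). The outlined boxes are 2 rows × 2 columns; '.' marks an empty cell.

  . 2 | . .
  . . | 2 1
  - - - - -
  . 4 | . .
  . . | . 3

Step 1. [r3c1∈{1,2,3}] 3 has one home in row 3: r3c1, so r3c1=3.
Step 2. [r4c3∈{1,4}] row 4 places 4 nowhere but r4c3. So r4c3=4.
Step 3. [r1c1∈{1,4}] row 1 places 1 nowhere but r1c1 ⇒ r1c1=1.
Step 4. [r3c4∈{2}] r3c4 has the single candidate 2 ⇒ r3c4=2.
Step 5. [r1c4∈{4}] r1c4 has the single candidate 4 ⇒ r1c4=4.
Step 6. [r4c2∈{1}] r4c2 has the single candidate 1. So r4c2=1.
Step 7. [r2c2∈{3}] r2c2's peers cover all but 3 ⇒ r2c2=3.
Step 8. [r2c1∈{4}] nothing but 4 survives at r2c1. So r2c1=4.
Step 9. [r4c1∈{2}] r4c1's peers cover all but 2, so r4c1=2.
Step 10. [r3c3∈{1}] r3c3 has the single candidate 1. So r3c3=1.
Step 11. [r1c3∈{3}] r1c3's peers cover all but 3 ⇒ r1c3=3.

Answer: 1 2 3 4 / 4 3 2 1 / 3 4 1 2 / 2 1 4 3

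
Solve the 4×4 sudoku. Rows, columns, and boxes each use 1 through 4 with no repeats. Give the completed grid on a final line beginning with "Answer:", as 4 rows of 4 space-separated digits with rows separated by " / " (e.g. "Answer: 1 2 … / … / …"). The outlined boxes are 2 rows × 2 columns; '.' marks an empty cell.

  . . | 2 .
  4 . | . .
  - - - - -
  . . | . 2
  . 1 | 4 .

Step 1. [r3c1∈{3}] only 3 remains possible at r3c1 ⇒ r3c1=3.
Step 2. [r2c3∈{1,3}] r2c3 is the only open cell in col 3 admitting 3 ⇒ r2c3=3.
Step 3. [r2c4∈{1}] r2c4 is down to just 1. So r2c4=1.
Step 4. [r1c1∈{1}] r1c1's peers cover all but 1, so r1c1=1.
Step 5. [r4c4∈{3}] nothing but 3 survives at r4c4. So r4c4=3.
Step 6. [r1c2∈{3}] nothing but 3 survives at r1c2. So r1c2=3.
Step 7. [r3c2∈{4}] r3c2 is down to just 4 ⇒ r3c2=4.
Step 8. [r3c3∈{1}] only 1 remains possible at r3c3 ⇒ r3c3=1.
Step 9. [r1c4∈{4}] r1c4 is down to just 4 ⇒ r1c4=4.
Step 10. [r2c2∈{2}] r2c2 is down to just 2 ⇒ r2c2=2.
Step 11. [r4c1∈{2}] r4c1's peers cover all but 2. So r4c1=2.

Answer: 1 3 2 4 / 4 2 3 1 / 3 4 1 2 / 2 1 4 3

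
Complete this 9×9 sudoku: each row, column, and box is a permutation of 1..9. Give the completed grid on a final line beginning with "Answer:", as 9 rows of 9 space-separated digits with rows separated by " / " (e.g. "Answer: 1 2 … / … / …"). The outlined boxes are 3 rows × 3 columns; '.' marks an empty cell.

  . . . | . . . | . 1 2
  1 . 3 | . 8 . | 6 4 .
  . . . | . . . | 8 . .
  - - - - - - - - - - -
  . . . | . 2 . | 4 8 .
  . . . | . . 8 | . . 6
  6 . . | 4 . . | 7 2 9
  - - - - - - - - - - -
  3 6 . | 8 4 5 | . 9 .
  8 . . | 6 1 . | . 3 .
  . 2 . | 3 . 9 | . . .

Step 1. [r5c8∈{5}] nothing but 5 survives at r5c8, so r5c8=5.
Step 2. [r3c8∈{7}] r3c8 has the single candidate 7 ⇒ r3c8=7.
Step 3. [r1c7∈{3,5,9}] across col 7, 9 lands solely at r1c7. So r1c7=9.
Step 4. [r9c5∈{7}] r9c5 is down to just 7. So r9c5=7.
Step 5. [r2c9∈{5}] r2c9 has the single candidate 5 ⇒ r2c9=5.
Step 6. [r4c6∈{1,3,6,7}] in row 4, 6 fits only at r4c6 ⇒ r4c6=6.
Step 7. [r5c7∈{1,3}] across col 7, 3 lands solely at r5c7 ⇒ r5c7=3.
Step 8. [r5c5∈{9}] nothing but 9 survives at r5c5. So r5c5=9.
Step 9. [r4c9∈{1}] nothing but 1 survives at r4c9. So r4c9=1.
Step 10. [r4c2∈{3,5,7,9}] 3 has one home in row 4: r4c2. So r4c2=3.
Step 11. [r8c6∈{2}] r8c6 is down to just 2 ⇒ r8c6=2.
Step 12. [r2c6∈{7}] only 7 remains possible at r2c6, so r2c6=7.
Step 13. [r1c4∈{5}] r1c4 is down to just 5. So r1c4=5.
Step 14. [r2c2∈{9}] only 9 remains possible at r2c2. So r2c2=9.
Step 15. [r8c3∈{4,5,7,9}] 9 has one home in row 8: r8c3 ⇒ r8c3=9.
Step 16. [r4c4∈{7}] r4c4 is down to just 7 ⇒ r4c4=7.
Step 17. [r4c3∈{5}] nothing but 5 survives at r4c3. So r4c3=5.
Step 18. [r5c4∈{1}] r5c4 is down to just 1. So r5c4=1.
Step 19. [r6c6∈{3}] r6c6 has the single candidate 3, so r6c6=3.
Step 20. [r1c6∈{4}] only 4 remains possible at r1c6, so r1c6=4.
Step 21. [r1c1∈{7}] r1c1 is down to just 7, so r1c1=7.
Step 22. [r1c2∈{8}] r1c2 is down to just 8 ⇒ r1c2=8.
Step 23. [r7c9∈{7}] nothing but 7 survives at r7c9. So r7c9=7.
Step 24. [r5c3∈{2,4,7}] in col 3, 7 fits only at r5c3. So r5c3=7.
Step 25. [r3c3∈{2,4,6}] across col 3, 2 lands solely at r3c3, so r3c3=2.
Step 26. [r9c3∈{1,4}] col 3 places 4 nowhere but r9c3, so r9c3=4.
Step 27. [r9c1∈{5}] nothing but 5 survives at r9c1 ⇒ r9c1=5.
Step 28. [r5c2∈{4}] r5c2's peers cover all but 4, so r5c2=4.
Step 29. [r3c5∈{3,6}] r3c5 is the only open cell in row 3 admitting 6, so r3c5=6.
Step 30. [r7c3∈{1}] r7c3 is down to just 1. So r7c3=1.
Step 31. [r2c4∈{2}] r2c4's peers cover all but 2. So r2c4=2.
Step 32. [r7c7∈{2}] only 2 remains possible at r7c7, so r7c7=2.
Step 33. [r3c2∈{5}] r3c2's peers cover all but 5, so r3c2=5.
Step 34. [r3c9∈{3}] only 3 remains possible at r3c9, so r3c9=3.
Step 35. [r6c3∈{8}] r6c3's peers cover all but 8 ⇒ r6c3=8.
Step 36. [r5c1∈{2}] r5c1 is down to just 2 ⇒ r5c1=2.
Step 37. [r8c9∈{4}] nothing but 4 survives at r8c9 ⇒ r8c9=4.
Step 38. [r9c7∈{1}] r9c7 has the single candidate 1, so r9c7=1.
Step 39. [r6c2∈{1}] only 1 remains possible at r6c2. So r6c2=1.
Step 40. [r4c1∈{9}] r4c1's peers cover all but 9. So r4c1=9.
Step 41. [r3c6∈{1}] r3c6 has the single candidate 1, so r3c6=1.
Step 42. [r3c4∈{9}] only 9 remains possible at r3c4, so r3c4=9.
Step 43. [r8c7∈{5}] only 5 remains possible at r8c7, so r8c7=5.
Step 44. [r9c8∈{6}] nothing but 6 survives at r9c8. So r9c8=6.
Step 45. [r1c5∈{3}] r1c5 has the single candidate 3. So r1c5=3.
Step 46. [r9c9∈{8}] r9c9 is down to just 8 ⇒ r9c9=8.
Step 47. [r3c1∈{4}] r3c1 has the single candidate 4. So r3c1=4.
Step 48. [r1c3∈{6}] r1c3 is down to just 6, so r1c3=6.
Step 49. [r6c5∈{5}] r6c5 has the single candidate 5, so r6c5=5.
Step 50. [r8c2∈{7}] only 7 remains possible at r8c2 ⇒ r8c2=7.

Answer: 7 8 6 5 3 4 9 1 2 / 1 9 3 2 8 7 6 4 5 / 4 5 2 9 6 1 8 7 3 / 9 3 5 7 2 6 4 8 1 / 2 4 7 1 9 8 3 5 6 / 6 1 8 4 5 3 7 2 9 / 3 6 1 8 4 5 2 9 7 / 8 7 9 6 1 2 5 3 4 / 5 2 4 3 7 9 1 6 8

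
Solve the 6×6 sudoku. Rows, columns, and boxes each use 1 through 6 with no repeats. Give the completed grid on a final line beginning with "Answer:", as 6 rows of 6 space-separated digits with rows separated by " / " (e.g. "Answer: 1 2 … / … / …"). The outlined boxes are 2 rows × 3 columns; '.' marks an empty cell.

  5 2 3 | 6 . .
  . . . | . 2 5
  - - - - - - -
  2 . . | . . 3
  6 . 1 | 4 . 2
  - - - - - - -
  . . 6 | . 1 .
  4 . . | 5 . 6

Step 1. [r3c3∈{4,5}] in col 3, 5 fits only at r3c3 ⇒ r3c3=5.
Step 2. [r5c1∈{3}] r5c1's peers cover all but 3. So r5c1=3.
Step 3. [r1c6∈{1,4}] in row 1, 1 fits only at r1c6 ⇒ r1c6=1.
Step 4. [r2c2∈{1,4,6}] in row 2, 6 fits only at r2c2 ⇒ r2c2=6.
Step 5. [r6c3∈{2}] nothing but 2 survives at r6c3 ⇒ r6c3=2.
Step 6. [r2c3∈{4}] nothing but 4 survives at r2c3, so r2c3=4.
Step 7. [r5c2∈{5}] only 5 remains possible at r5c2 ⇒ r5c2=5.
Step 8. [r4c2∈{3}] nothing but 3 survives at r4c2. So r4c2=3.
Step 9. [r2c4∈{3}] r2c4 has the single candidate 3, so r2c4=3.
Step 10. [r6c2∈{1}] r6c2's peers cover all but 1 ⇒ r6c2=1.
Step 11. [r3c4∈{1}] r3c4 has the single candidate 1, so r3c4=1.
Step 12. [r5c6∈{4}] nothing but 4 survives at r5c6 ⇒ r5c6=4.
Step 13. [r1c5∈{4}] r1c5's peers cover all but 4, so r1c5=4.
Step 14. [r3c2∈{4}] nothing but 4 survives at r3c2 ⇒ r3c2=4.
Step 15. [r4c5∈{5}] r4c5 is down to just 5. So r4c5=5.
Step 16. [r5c4∈{2}] only 2 remains possible at r5c4. So r5c4=2.
Step 17. [r6c5∈{3}] only 3 remains possible at r6c5, so r6c5=3.
Step 18. [r2c1∈{1}] r2c1 is down to just 1. So r2c1=1.
Step 19. [r3c5∈{6}] only 6 remains possible at r3c5 ⇒ r3c5=6.

Answer: 5 2 3 6 4 1 / 1 6 4 3 2 5 / 2 4 5 1 6 3 / 6 3 1 4 5 2 / 3 5 6 2 1 4 / 4 1 2 5 3 6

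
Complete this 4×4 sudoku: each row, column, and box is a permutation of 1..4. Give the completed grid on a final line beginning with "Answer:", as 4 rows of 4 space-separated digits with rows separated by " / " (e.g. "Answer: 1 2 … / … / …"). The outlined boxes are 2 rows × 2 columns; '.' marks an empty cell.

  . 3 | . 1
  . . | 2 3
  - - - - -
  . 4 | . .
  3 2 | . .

Step 1. [r4c3∈{1,4}] across row 4, 1 lands solely at r4c3 ⇒ r4c3=1.
Step 2. [r2c1∈{1,4}] row 2 places 4 nowhere but r2c1. So r2c1=4.
Step 3. [r3c3∈{3}] only 3 remains possible at r3c3, so r3c3=3.
Step 4. [r3c4∈{2}] r3c4's peers cover all but 2, so r3c4=2.
Step 5. [r1c1∈{2}] r1c1's peers cover all but 2. So r1c1=2.
Step 6. [r3c1∈{1}] nothing but 1 survives at r3c1 ⇒ r3c1=1.
Step 7. [r4c4∈{4}] nothing but 4 survives at r4c4 ⇒ r4c4=4.
Step 8. [r2c2∈{1}] r2c2 has the single candidate 1, so r2c2=1.
Step 9. [r1c3∈{4}] r1c3's peers cover all but 4. So r1c3=4.

Answer: 2 3 4 1 / 4 1 2 3 / 1 4 3 2 / 3 2 1 4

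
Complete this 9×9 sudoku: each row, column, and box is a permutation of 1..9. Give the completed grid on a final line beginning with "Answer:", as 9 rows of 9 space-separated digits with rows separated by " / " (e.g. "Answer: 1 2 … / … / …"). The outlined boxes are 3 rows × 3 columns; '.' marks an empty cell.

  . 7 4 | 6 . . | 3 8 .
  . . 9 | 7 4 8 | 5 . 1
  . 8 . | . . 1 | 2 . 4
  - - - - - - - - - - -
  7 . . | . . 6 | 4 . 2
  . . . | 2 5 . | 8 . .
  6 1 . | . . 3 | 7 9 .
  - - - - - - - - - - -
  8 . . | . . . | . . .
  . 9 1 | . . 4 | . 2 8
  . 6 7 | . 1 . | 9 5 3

Step 1. [r5c3∈{3}] nothing but 3 survives at r5c3, so r5c3=3.
Step 2. [r7c8∈{1,4,6,7}] across col 8, 4 lands solely at r7c8 ⇒ r7c8=4.
Step 3. [r9c6∈{2}] r9c6 has the single candidate 2, so r9c6=2.
Step 4. [r8c5∈{3,6,7}] across row 8, 7 lands solely at r8c5. So r8c5=7.
Step 5. [r6c5∈{8}] r6c5 is down to just 8, so r6c5=8.
Step 6. [r4c5∈{9}] r4c5 is down to just 9. So r4c5=9.
Step 7. [r3c4∈{3,5,9}] row 3 places 9 nowhere but r3c4, so r3c4=9.
Step 8. [r7c5∈{3,6}] 6 has one home in col 5: r7c5, so r7c5=6.
Step 9. [r4c2∈{5}] r4c2 is down to just 5. So r4c2=5.
Step 10. [r1c6∈{5}] r1c6's peers cover all but 5. So r1c6=5.
Step 11. [r2c8∈{6}] only 6 remains possible at r2c8, so r2c8=6.
Step 12. [r6c3∈{2}] r6c3's peers cover all but 2 ⇒ r6c3=2.
Step 13. [r7c3∈{5}] nothing but 5 survives at r7c3, so r7c3=5.
Step 14. [r8c1∈{3}] r8c1 is down to just 3 ⇒ r8c1=3.
Step 15. [r2c1∈{2}] only 2 remains possible at r2c1 ⇒ r2c1=2.
Step 16. [r5c1∈{4,9}] row 5 places 9 nowhere but r5c1, so r5c1=9.
Step 17. [r5c8∈{1}] only 1 remains possible at r5c8. So r5c8=1.
Step 18. [r5c9∈{6}] r5c9 has the single candidate 6, so r5c9=6.
Step 19. [r5c6∈{7}] only 7 remains possible at r5c6. So r5c6=7.
Step 20. [r3c8∈{7}] r3c8 is down to just 7. So r3c8=7.
Step 21. [r4c8∈{3}] r4c8 is down to just 3, so r4c8=3.
Step 22. [r7c6∈{9}] only 9 remains possible at r7c6, so r7c6=9.
Step 23. [r7c2∈{2}] r7c2 is down to just 2, so r7c2=2.
Step 24. [r7c9∈{7}] r7c9 is down to just 7, so r7c9=7.
Step 25. [r6c9∈{5}] r6c9 is down to just 5, so r6c9=5.
Step 26. [r1c5∈{2}] r1c5 has the single candidate 2. So r1c5=2.
Step 27. [r9c4∈{8}] nothing but 8 survives at r9c4. So r9c4=8.
Step 28. [r5c2∈{4}] nothing but 4 survives at r5c2. So r5c2=4.
Step 29. [r3c1∈{5}] r3c1's peers cover all but 5 ⇒ r3c1=5.
Step 30. [r8c4∈{5}] nothing but 5 survives at r8c4. So r8c4=5.
Step 31. [r7c7∈{1}] r7c7's peers cover all but 1, so r7c7=1.
Step 32. [r3c5∈{3}] r3c5 has the single candidate 3. So r3c5=3.
Step 33. [r6c4∈{4}] nothing but 4 survives at r6c4, so r6c4=4.
Step 34. [r4c3∈{8}] only 8 remains possible at r4c3 ⇒ r4c3=8.
Step 35. [r1c1∈{1}] r1c1's peers cover all but 1. So r1c1=1.
Step 36. [r9c1∈{4}] r9c1 has the single candidate 4. So r9c1=4.
Step 37. [r4c4∈{1}] r4c4 is down to just 1, so r4c4=1.
Step 38. [r1c9∈{9}] r1c9's peers cover all but 9, so r1c9=9.
Step 39. [r8c7∈{6}] only 6 remains possible at r8c7. So r8c7=6.
Step 40. [r3c3∈{6}] nothing but 6 survives at r3c3 ⇒ r3c3=6.
Step 41. [r2c2∈{3}] nothing but 3 survives at r2c2 ⇒ r2c2=3.
Step 42. [r7c4∈{3}] only 3 remains possible at r7c4 ⇒ r7c4=3.

Answer: 1 7 4 6 2 5 3 8 9 / 2 3 9 7 4 8 5 6 1 / 5 8 6 9 3 1 2 7 4 / 7 5 8 1 9 6 4 3 2 / 9 4 3 2 5 7 8 1 6 / 6 1 2 4 8 3 7 9 5 / 8 2 5 3 6 9 1 4 7 / 3 9 1 5 7 4 6 2 8 / 4 6 7 8 1 2 9 5 3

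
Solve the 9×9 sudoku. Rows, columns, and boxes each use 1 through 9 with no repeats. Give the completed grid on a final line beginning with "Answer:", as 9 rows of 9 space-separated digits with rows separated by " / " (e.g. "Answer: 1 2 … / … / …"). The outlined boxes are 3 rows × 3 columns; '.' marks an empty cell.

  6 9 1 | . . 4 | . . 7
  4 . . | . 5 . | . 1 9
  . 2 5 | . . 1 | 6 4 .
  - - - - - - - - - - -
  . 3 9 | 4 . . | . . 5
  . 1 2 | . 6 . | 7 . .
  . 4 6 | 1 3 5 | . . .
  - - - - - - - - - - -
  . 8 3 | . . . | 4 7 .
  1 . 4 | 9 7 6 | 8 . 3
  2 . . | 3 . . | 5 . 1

Step 1. [r5c4∈{8}] r5c4 has the single candidate 8 ⇒ r5c4=8.
Step 2. [r1c4∈{2}] only 2 remains possible at r1c4, so r1c4=2.
Step 3. [r2c2∈{7}] only 7 remains possible at r2c2 ⇒ r2c2=7.
Step 4. [r3c9∈{8}] r3c9 has the single candidate 8 ⇒ r3c9=8.
Step 5. [r6c9∈{2}] r6c9 is down to just 2 ⇒ r6c9=2.
Step 6. [r9c8∈{6,9}] across row 9, 9 lands solely at r9c8, so r9c8=9.
Step 7. [r7c6∈{2}] r7c6's peers cover all but 2. So r7c6=2.
Step 8. [r2c6∈{3,8}] across col 6, 3 lands solely at r2c6. So r2c6=3.
Step 9. [r6c1∈{7,8}] in row 6, 7 fits only at r6c1 ⇒ r6c1=7.
Step 10. [r5c1∈{5}] r5c1 has the single candidate 5 ⇒ r5c1=5.
Step 11. [r4c8∈{6,8}] in row 4, 6 fits only at r4c8, so r4c8=6.
Step 12. [r9c5∈{4,8}] row 9 places 4 nowhere but r9c5. So r9c5=4.
Step 13. [r1c7∈{3}] r1c7's peers cover all but 3. So r1c7=3.
Step 14. [r7c4∈{5}] r7c4 is down to just 5. So r7c4=5.
Step 15. [r6c7∈{9}] r6c7's peers cover all but 9. So r6c7=9.
Step 16. [r4c6∈{7}] only 7 remains possible at r4c6. So r4c6=7.
Step 17. [r1c8∈{5}] only 5 remains possible at r1c8. So r1c8=5.
Step 18. [r3c1∈{3}] r3c1 is down to just 3 ⇒ r3c1=3.
Step 19. [r4c1∈{8}] nothing but 8 survives at r4c1 ⇒ r4c1=8.
Step 20. [r2c3∈{8}] nothing but 8 survives at r2c3 ⇒ r2c3=8.
Step 21. [r3c5∈{9}] r3c5's peers cover all but 9. So r3c5=9.
Step 22. [r9c2∈{6}] r9c2 is down to just 6, so r9c2=6.
Step 23. [r1c5∈{8}] only 8 remains possible at r1c5, so r1c5=8.
Step 24. [r5c8∈{3}] nothing but 3 survives at r5c8, so r5c8=3.
Step 25. [r8c8∈{2}] nothing but 2 survives at r8c8. So r8c8=2.
Step 26. [r7c9∈{6}] r7c9 has the single candidate 6 ⇒ r7c9=6.
Step 27. [r5c9∈{4}] r5c9's peers cover all but 4. So r5c9=4.
Step 28. [r6c8∈{8}] only 8 remains possible at r6c8, so r6c8=8.
Step 29. [r9c3∈{7}] only 7 remains possible at r9c3 ⇒ r9c3=7.
Step 30. [r7c1∈{9}] nothing but 9 survives at r7c1, so r7c1=9.
Step 31. [r4c7∈{1}] nothing but 1 survives at r4c7. So r4c7=1.
Step 32. [r9c6∈{8}] r9c6 has the single candidate 8. So r9c6=8.
Step 33. [r2c4∈{6}] r2c4 has the single candidate 6. So r2c4=6.
Step 34. [r7c5∈{1}] r7c5 is down to just 1. So r7c5=1.
Step 35. [r3c4∈{7}] r3c4's peers cover all but 7, so r3c4=7.
Step 36. [r5c6∈{9}] r5c6's peers cover all but 9, so r5c6=9.
Step 37. [r2c7∈{2}] only 2 remains possible at r2c7. So r2c7=2.
Step 38. [r8c2∈{5}] r8c2 is down to just 5 ⇒ r8c2=5.
Step 39. [r4c5∈{2}] r4c5 is down to just 2. So r4c5=2.

Answer: 6 9 1 2 8 4 3 5 7 / 4 7 8 6 5 3 2 1 9 / 3 2 5 7 9 1 6 4 8 / 8 3 9 4 2 7 1 6 5 / 5 1 2 8 6 9 7 3 4 / 7 4 6 1 3 5 9 8 2 / 9 8 3 5 1 2 4 7 6 / 1 5 4 9 7 6 8 2 3 / 2 6 7 3 4 8 5 9 1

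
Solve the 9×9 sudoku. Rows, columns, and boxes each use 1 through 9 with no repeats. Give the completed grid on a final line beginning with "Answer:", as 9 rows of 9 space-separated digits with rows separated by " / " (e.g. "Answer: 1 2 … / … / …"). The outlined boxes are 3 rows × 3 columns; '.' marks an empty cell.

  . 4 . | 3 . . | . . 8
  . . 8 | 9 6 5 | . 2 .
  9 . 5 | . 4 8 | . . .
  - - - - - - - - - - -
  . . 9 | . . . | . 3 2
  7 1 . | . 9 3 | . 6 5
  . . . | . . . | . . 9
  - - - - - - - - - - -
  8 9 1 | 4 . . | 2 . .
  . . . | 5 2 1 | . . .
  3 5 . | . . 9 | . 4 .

Step 1. [r9c3∈{2,6,7}] r9c3 is the only open cell in row 9 admitting 2, so r9c3=2.
Step 2. [r1c7∈{1,5,6,7,9}] col 7 places 5 nowhere but r1c7 ⇒ r1c7=5.
Step 3. [r8c7∈{3,6,7,8,9}] across col 7, 9 lands solely at r8c7, so r8c7=9.
Step 4. [r5c3∈{4}] nothing but 4 survives at r5c3 ⇒ r5c3=4.
Step 5. [r5c7∈{8}] r5c7 has the single candidate 8 ⇒ r5c7=8.
Step 6. [r8c9∈{3,6,7}] across row 8, 3 lands solely at r8c9, so r8c9=3.
Step 7. [r2c1∈{1}] r2c1 is down to just 1 ⇒ r2c1=1.
Step 8. [r5c4∈{2}] only 2 remains possible at r5c4 ⇒ r5c4=2.
Step 9. [r3c2∈{2,3,6,7}] across row 3, 2 lands solely at r3c2. So r3c2=2.
Step 10. [r1c1∈{6}] only 6 remains possible at r1c1. So r1c1=6.
Step 11. [r1c3∈{7}] r1c3 has the single candidate 7 ⇒ r1c3=7.
Step 12. [r3c4∈{1,7}] across box 2, 7 lands solely at r3c4, so r3c4=7.
Step 13. [r3c8∈{1}] r3c8's peers cover all but 1, so r3c8=1.
Step 14. [r6c8∈{7}] r6c8 is down to just 7, so r6c8=7.
Step 15. [r3c9∈{6}] r3c9 has the single candidate 6. So r3c9=6.
Step 16. [r7c9∈{7}] only 7 remains possible at r7c9 ⇒ r7c9=7.
Step 17. [r7c6∈{6}] r7c6 is down to just 6 ⇒ r7c6=6.
Step 18. [r9c4∈{8}] r9c4 has the single candidate 8 ⇒ r9c4=8.
Step 19. [r2c7∈{3,4,7}] 7 has one home in row 2: r2c7. So r2c7=7.
Step 20. [r4c1∈{5}] r4c1 is down to just 5, so r4c1=5.
Step 21. [r4c6∈{4,7}] 7 has one home in col 6: r4c6. So r4c6=7.
Step 22. [r8c3∈{6}] r8c3's peers cover all but 6 ⇒ r8c3=6.
Step 23. [r1c5∈{1}] r1c5's peers cover all but 1 ⇒ r1c5=1.
Step 24. [r4c7∈{1,4}] across row 4, 4 lands solely at r4c7 ⇒ r4c7=4.
Step 25. [r4c4∈{1,6}] in row 4, 1 fits only at r4c4. So r4c4=1.
Step 26. [r4c2∈{6,8}] row 4 places 6 nowhere but r4c2 ⇒ r4c2=6.
Step 27. [r6c2∈{3,8}] in col 2, 8 fits only at r6c2. So r6c2=8.
Step 28. [r6c7∈{1}] r6c7 is down to just 1 ⇒ r6c7=1.
Step 29. [r3c7∈{3}] r3c7 is down to just 3, so r3c7=3.
Step 30. [r6c3∈{3}] only 3 remains possible at r6c3 ⇒ r6c3=3.
Step 31. [r9c7∈{6}] only 6 remains possible at r9c7. So r9c7=6.
Step 32. [r8c2∈{7}] nothing but 7 survives at r8c2, so r8c2=7.
Step 33. [r8c1∈{4}] r8c1 is down to just 4, so r8c1=4.
Step 34. [r1c6∈{2}] nothing but 2 survives at r1c6, so r1c6=2.
Step 35. [r2c2∈{3}] r2c2's peers cover all but 3. So r2c2=3.
Step 36. [r6c5∈{5}] only 5 remains possible at r6c5. So r6c5=5.
Step 37. [r4c5∈{8}] r4c5's peers cover all but 8 ⇒ r4c5=8.
Step 38. [r8c8∈{8}] nothing but 8 survives at r8c8, so r8c8=8.
Step 39. [r9c5∈{7}] r9c5 is down to just 7 ⇒ r9c5=7.
Step 40. [r6c4∈{6}] only 6 remains possible at r6c4. So r6c4=6.
Step 41. [r6c6∈{4}] r6c6 is down to just 4 ⇒ r6c6=4.
Step 42. [r1c8∈{9}] r1c8 has the single candidate 9. So r1c8=9.
Step 43. [r7c8∈{5}] r7c8 is down to just 5 ⇒ r7c8=5.
Step 44. [r2c9∈{4}] r2c9 has the single candidate 4, so r2c9=4.
Step 45. [r6c1∈{2}] only 2 remains possible at r6c1 ⇒ r6c1=2.
Step 46. [r9c9∈{1}] nothing but 1 survives at r9c9. So r9c9=1.
Step 47. [r7c5∈{3}] r7c5 is down to just 3. So r7c5=3.

Answer: 6 4 7 3 1 2 5 9 8 / 1 3 8 9 6 5 7 2 4 / 9 2 5 7 4 8 3 1 6 / 5 6 9 1 8 7 4 3 2 / 7 1 4 2 9 3 8 6 5 / 2 8 3 6 5 4 1 7 9 / 8 9 1 4 3 6 2 5 7 / 4 7 6 5 2 1 9 8 3 / 3 5 2 8 7 9 6 4 1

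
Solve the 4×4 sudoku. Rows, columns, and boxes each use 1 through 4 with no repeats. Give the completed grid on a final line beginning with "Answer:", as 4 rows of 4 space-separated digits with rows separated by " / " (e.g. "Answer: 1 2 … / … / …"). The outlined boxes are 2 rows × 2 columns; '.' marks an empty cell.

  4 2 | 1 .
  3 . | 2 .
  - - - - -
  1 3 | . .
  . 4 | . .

Step 1. [r4c4∈{1,2,3}] in row 4, 1 fits only at r4c4 ⇒ r4c4=1.
Step 2. [r2c4∈{4}] nothing but 4 survives at r2c4. So r2c4=4.
Step 3. [r3c3∈{4}] only 4 remains possible at r3c3. So r3c3=4.
Step 4. [r4c3∈{3}] r4c3's peers cover all but 3. So r4c3=3.
Step 5. [r3c4∈{2}] nothing but 2 survives at r3c4. So r3c4=2.
Step 6. [r1c4∈{3}] r1c4 has the single candidate 3 ⇒ r1c4=3.
Step 7. [r2c2∈{1}] nothing but 1 survives at r2c2, so r2c2=1.
Step 8. [r4c1∈{2}] only 2 remains possible at r4c1 ⇒ r4c1=2.

Answer: 4 2 1 3 / 3 1 2 4 / 1 3 4 2 / 2 4 3 1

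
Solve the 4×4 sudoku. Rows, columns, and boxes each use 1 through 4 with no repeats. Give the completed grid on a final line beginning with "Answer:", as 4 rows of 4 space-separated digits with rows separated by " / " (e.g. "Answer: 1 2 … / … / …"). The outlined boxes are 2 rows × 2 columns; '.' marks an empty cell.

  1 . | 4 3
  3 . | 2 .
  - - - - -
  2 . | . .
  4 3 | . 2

Step 1. [r4c3∈{1}] r4c3 is down to just 1. So r4c3=1.
Step 2. [r2c4∈{1}] r2c4 is down to just 1, so r2c4=1.
Step 3. [r3c2∈{1}] r3c2 is down to just 1, so r3c2=1.
Step 4. [r1c2∈{2}] nothing but 2 survives at r1c2 ⇒ r1c2=2.
Step 5. [r3c4∈{4}] r3c4's peers cover all but 4 ⇒ r3c4=4.
Step 6. [r3c3∈{3}] only 3 remains possible at r3c3 ⇒ r3c3=3.
Step 7. [r2c2∈{4}] r2c2 has the single candidate 4 ⇒ r2c2=4.

Answer: 1 2 4 3 / 3 4 2 1 / 2 1 3 4 / 4 3 1 2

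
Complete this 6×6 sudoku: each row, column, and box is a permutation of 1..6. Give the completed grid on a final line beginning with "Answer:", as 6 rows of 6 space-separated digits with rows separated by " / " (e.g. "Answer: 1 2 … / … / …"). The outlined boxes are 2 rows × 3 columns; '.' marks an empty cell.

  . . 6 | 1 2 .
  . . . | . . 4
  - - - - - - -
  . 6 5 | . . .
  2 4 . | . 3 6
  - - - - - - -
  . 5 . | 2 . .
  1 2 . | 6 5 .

Step 1. [r1c2∈{3}] only 3 remains possible at r1c2. So r1c2=3.
Step 2. [r5c5∈{1,4}] r5c5 is the only open cell in box 6 admitting 4 ⇒ r5c5=4.
Step 3. [r5c3∈{3}] r5c3 has the single candidate 3 ⇒ r5c3=3.
Step 4. [r2c1∈{5}] only 5 remains possible at r2c1. So r2c1=5.
Step 5. [r2c3∈{1,2}] row 2 places 2 nowhere but r2c3. So r2c3=2.
Step 6. [r5c6∈{1}] r5c6's peers cover all but 1, so r5c6=1.
Step 7. [r3c1∈{3}] r3c1 is down to just 3 ⇒ r3c1=3.
Step 8. [r1c1∈{4}] only 4 remains possible at r1c1, so r1c1=4.
Step 9. [r3c5∈{1}] r3c5 is down to just 1, so r3c5=1.
Step 10. [r4c4∈{5}] r4c4 is down to just 5, so r4c4=5.
Step 11. [r3c4∈{4}] r3c4 has the single candidate 4, so r3c4=4.
Step 12. [r2c2∈{1}] only 1 remains possible at r2c2 ⇒ r2c2=1.
Step 13. [r5c1∈{6}] nothing but 6 survives at r5c1 ⇒ r5c1=6.
Step 14. [r2c4∈{3}] only 3 remains possible at r2c4. So r2c4=3.
Step 15. [r2c5∈{6}] r2c5 is down to just 6, so r2c5=6.
Step 16. [r4c3∈{1}] r4c3 has the single candidate 1. So r4c3=1.
Step 17. [r1c6∈{5}] r1c6 is down to just 5 ⇒ r1c6=5.
Step 18. [r6c3∈{4}] nothing but 4 survives at r6c3. So r6c3=4.
Step 19. [r6c6∈{3}] r6c6 is down to just 3. So r6c6=3.
Step 20. [r3c6∈{2}] nothing but 2 survives at r3c6, so r3c6=2.

Answer: 4 3 6 1 2 5 / 5 1 2 3 6 4 / 3 6 5 4 1 2 / 2 4 1 5 3 6 / 6 5 3 2 4 1 / 1 2 4 6 5 3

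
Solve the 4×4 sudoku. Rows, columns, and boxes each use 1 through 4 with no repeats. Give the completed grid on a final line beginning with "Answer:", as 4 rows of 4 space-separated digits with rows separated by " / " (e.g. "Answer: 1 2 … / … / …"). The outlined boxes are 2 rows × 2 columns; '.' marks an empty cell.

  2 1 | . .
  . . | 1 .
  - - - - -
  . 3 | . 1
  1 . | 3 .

Step 1. [r3c1∈{4}] only 4 remains possible at r3c1. So r3c1=4.
Step 2. [r2c4∈{2,3,4}] row 2 places 2 nowhere but r2c4, so r2c4=2.
Step 3. [r1c4∈{3,4}] r1c4 is the only open cell in row 1 admitting 3. So r1c4=3.
Step 4. [r4c2∈{2}] nothing but 2 survives at r4c2, so r4c2=2.
Step 5. [r2c1∈{3}] nothing but 3 survives at r2c1. So r2c1=3.
Step 6. [r4c4∈{4}] r4c4 is down to just 4, so r4c4=4.
Step 7. [r3c3∈{2}] r3c3 has the single candidate 2. So r3c3=2.
Step 8. [r1c3∈{4}] r1c3 is down to just 4. So r1c3=4.
Step 9. [r2c2∈{4}] r2c2 has the single candidate 4, so r2c2=4.

Answer: 2 1 4 3 / 3 4 1 2 / 4 3 2 1 / 1 2 3 4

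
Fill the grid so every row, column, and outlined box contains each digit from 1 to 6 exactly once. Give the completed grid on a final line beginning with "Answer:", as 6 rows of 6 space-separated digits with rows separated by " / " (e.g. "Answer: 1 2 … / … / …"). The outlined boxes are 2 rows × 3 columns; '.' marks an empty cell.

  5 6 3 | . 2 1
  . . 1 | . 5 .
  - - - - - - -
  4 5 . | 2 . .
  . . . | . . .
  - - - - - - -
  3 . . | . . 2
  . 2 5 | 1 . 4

Step 1. [r3c3∈{6}] nothing but 6 survives at r3c3. So r3c3=6.
Step 2. [r3c6∈{3}] r3c6 has the single candidate 3, so r3c6=3.
Step 3. [r5c5∈{6}] r5c5's peers cover all but 6. So r5c5=6.
Step 4. [r4c1∈{1,2}] r4c1 is the only open cell in col 1 admitting 1, so r4c1=1.
Step 5. [r4c6∈{5,6}] across col 6, 5 lands solely at r4c6, so r4c6=5.
Step 6. [r4c4∈{4,6}] row 4 places 6 nowhere but r4c4 ⇒ r4c4=6.
Step 7. [r2c2∈{4}] r2c2 is down to just 4. So r2c2=4.
Step 8. [r4c5∈{4}] r4c5 is down to just 4. So r4c5=4.
Step 9. [r2c6∈{6}] r2c6 is down to just 6 ⇒ r2c6=6.
Step 10. [r2c4∈{3}] nothing but 3 survives at r2c4. So r2c4=3.
Step 11. [r6c1∈{6}] only 6 remains possible at r6c1 ⇒ r6c1=6.
Step 12. [r5c4∈{5}] r5c4's peers cover all but 5 ⇒ r5c4=5.
Step 13. [r6c5∈{3}] only 3 remains possible at r6c5 ⇒ r6c5=3.
Step 14. [r3c5∈{1}] r3c5 has the single candidate 1, so r3c5=1.
Step 15. [r5c2∈{1}] nothing but 1 survives at r5c2 ⇒ r5c2=1.
Step 16. [r5c3∈{4}] nothing but 4 survives at r5c3, so r5c3=4.
Step 17. [r1c4∈{4}] nothing but 4 survives at r1c4, so r1c4=4.
Step 18. [r2c1∈{2}] r2c1 is down to just 2, so r2c1=2.
Step 19. [r4c3∈{2}] only 2 remains possible at r4c3, so r4c3=2.
Step 20. [r4c2∈{3}] r4c2 has the single candidate 3. So r4c2=3.

Answer: 5 6 3 4 2 1 / 2 4 1 3 5 6 / 4 5 6 2 1 3 / 1 3 2 6 4 5 / 3 1 4 5 6 2 / 6 2 5 1 3 4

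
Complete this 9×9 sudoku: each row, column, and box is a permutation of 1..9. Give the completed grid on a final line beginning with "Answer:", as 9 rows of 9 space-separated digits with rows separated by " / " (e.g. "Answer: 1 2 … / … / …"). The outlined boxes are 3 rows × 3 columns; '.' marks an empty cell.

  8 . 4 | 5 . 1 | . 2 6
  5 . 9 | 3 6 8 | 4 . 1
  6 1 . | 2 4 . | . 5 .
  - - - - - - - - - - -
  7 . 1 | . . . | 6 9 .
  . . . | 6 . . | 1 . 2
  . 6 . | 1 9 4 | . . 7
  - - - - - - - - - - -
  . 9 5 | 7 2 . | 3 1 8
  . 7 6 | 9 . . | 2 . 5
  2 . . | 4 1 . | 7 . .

Step 1. [r6c1∈{3}] r6c1 is down to just 3. So r6c1=3.
Step 2. [r5c3∈{8}] r5c3 is down to just 8 ⇒ r5c3=8.
Step 3. [r5c8∈{3,4}] col 8 places 3 nowhere but r5c8, so r5c8=3.
Step 4. [r9c6∈{3,5,6}] across row 9, 5 lands solely at r9c6. So r9c6=5.
Step 5. [r3c6∈{7,9}] col 6 places 9 nowhere but r3c6 ⇒ r3c6=9.
Step 6. [r8c6∈{3}] r8c6's peers cover all but 3, so r8c6=3.
Step 7. [r7c1∈{4}] r7c1 is down to just 4, so r7c1=4.
Step 8. [r4c5∈{3,5,8}] in row 4, 3 fits only at r4c5, so r4c5=3.
Step 9. [r4c2∈{2,4,5}] across row 4, 5 lands solely at r4c2, so r4c2=5.
Step 10. [r9c3∈{3}] r9c3's peers cover all but 3, so r9c3=3.
Step 11. [r1c5∈{7}] only 7 remains possible at r1c5 ⇒ r1c5=7.
Step 12. [r6c7∈{5,8}] 5 has one home in row 6: r6c7. So r6c7=5.
Step 13. [r3c9∈{3}] r3c9's peers cover all but 3 ⇒ r3c9=3.
Step 14. [r3c7∈{8}] r3c7's peers cover all but 8, so r3c7=8.
Step 15. [r8c5∈{8}] nothing but 8 survives at r8c5. So r8c5=8.
Step 16. [r9c9∈{9}] only 9 remains possible at r9c9 ⇒ r9c9=9.
Step 17. [r9c8∈{6}] r9c8's peers cover all but 6. So r9c8=6.
Step 18. [r7c6∈{6}] only 6 remains possible at r7c6. So r7c6=6.
Step 19. [r1c2∈{3}] r1c2's peers cover all but 3 ⇒ r1c2=3.
Step 20. [r5c2∈{4}] r5c2 is down to just 4. So r5c2=4.
Step 21. [r8c1∈{1}] r8c1's peers cover all but 1 ⇒ r8c1=1.
Step 22. [r3c3∈{7}] only 7 remains possible at r3c3 ⇒ r3c3=7.
Step 23. [r6c3∈{2}] nothing but 2 survives at r6c3. So r6c3=2.
Step 24. [r9c2∈{8}] r9c2 is down to just 8 ⇒ r9c2=8.
Step 25. [r6c8∈{8}] nothing but 8 survives at r6c8. So r6c8=8.
Step 26. [r2c2∈{2}] r2c2's peers cover all but 2, so r2c2=2.
Step 27. [r5c5∈{5}] nothing but 5 survives at r5c5 ⇒ r5c5=5.
Step 28. [r5c1∈{9}] r5c1 has the single candidate 9, so r5c1=9.
Step 29. [r2c8∈{7}] nothing but 7 survives at r2c8, so r2c8=7.
Step 30. [r4c9∈{4}] r4c9's peers cover all but 4 ⇒ r4c9=4.
Step 31. [r8c8∈{4}] r8c8's peers cover all but 4, so r8c8=4.
Step 32. [r4c4∈{8}] r4c4 has the single candidate 8 ⇒ r4c4=8.
Step 33. [r5c6∈{7}] r5c6 is down to just 7, so r5c6=7.
Step 34. [r1c7∈{9}] only 9 remains possible at r1c7, so r1c7=9.
Step 35. [r4c6∈{2}] nothing but 2 survives at r4c6 ⇒ r4c6=2.

Answer: 8 3 4 5 7 1 9 2 6 / 5 2 9 3 6 8 4 7 1 / 6 1 7 2 4 9 8 5 3 / 7 5 1 8 3 2 6 9 4 / 9 4 8 6 5 7 1 3 2 / 3 6 2 1 9 4 5 8 7 / 4 9 5 7 2 6 3 1 8 / 1 7 6 9 8 3 2 4 5 / 2 8 3 4 1 5 7 6 9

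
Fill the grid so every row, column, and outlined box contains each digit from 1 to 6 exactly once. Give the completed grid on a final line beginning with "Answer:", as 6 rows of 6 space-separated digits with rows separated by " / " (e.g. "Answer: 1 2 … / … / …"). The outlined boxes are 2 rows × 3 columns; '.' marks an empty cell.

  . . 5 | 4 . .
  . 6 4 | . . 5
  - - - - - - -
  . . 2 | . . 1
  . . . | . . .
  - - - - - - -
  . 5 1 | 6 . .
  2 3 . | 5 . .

Step 1. [r3c4∈{3}] r3c4 is down to just 3. So r3c4=3.
Step 2. [r2c4∈{1,2}] in col 4, 1 fits only at r2c4, so r2c4=1.
Step 3. [r2c5∈{2,3}] r2c5 is the only open cell in row 2 admitting 2. So r2c5=2.
Step 4. [r3c2∈{4}] only 4 remains possible at r3c2 ⇒ r3c2=4.
Step 5. [r6c6∈{4}] nothing but 4 survives at r6c6, so r6c6=4.
Step 6. [r4c2∈{1}] r4c2's peers cover all but 1 ⇒ r4c2=1.
Step 7. [r5c5∈{3}] r5c5's peers cover all but 3. So r5c5=3.
Step 8. [r1c5∈{6}] r1c5 has the single candidate 6 ⇒ r1c5=6.
Step 9. [r4c6∈{2,6}] col 6 places 6 nowhere but r4c6 ⇒ r4c6=6.
Step 10. [r2c1∈{3}] only 3 remains possible at r2c1 ⇒ r2c1=3.
Step 11. [r3c5∈{5}] r3c5 is down to just 5. So r3c5=5.
Step 12. [r3c1∈{6}] nothing but 6 survives at r3c1 ⇒ r3c1=6.
Step 13. [r1c2∈{2}] r1c2's peers cover all but 2, so r1c2=2.
Step 14. [r1c1∈{1}] nothing but 1 survives at r1c1. So r1c1=1.
Step 15. [r1c6∈{3}] nothing but 3 survives at r1c6 ⇒ r1c6=3.
Step 16. [r4c5∈{4}] r4c5's peers cover all but 4. So r4c5=4.
Step 17. [r4c1∈{5}] only 5 remains possible at r4c1. So r4c1=5.
Step 18. [r4c3∈{3}] nothing but 3 survives at r4c3. So r4c3=3.
Step 19. [r6c5∈{1}] r6c5 has the single candidate 1. So r6c5=1.
Step 20. [r5c6∈{2}] r5c6 has the single candidate 2 ⇒ r5c6=2.
Step 21. [r5c1∈{4}] r5c1's peers cover all but 4. So r5c1=4.
Step 22. [r4c4∈{2}] r4c4 is down to just 2 ⇒ r4c4=2.
Step 23. [r6c3∈{6}] r6c3 has the single candidate 6 ⇒ r6c3=6.

Answer: 1 2 5 4 6 3 / 3 6 4 1 2 5 / 6 4 2 3 5 1 / 5 1 3 2 4 6 / 4 5 1 6 3 2 / 2 3 6 5 1 4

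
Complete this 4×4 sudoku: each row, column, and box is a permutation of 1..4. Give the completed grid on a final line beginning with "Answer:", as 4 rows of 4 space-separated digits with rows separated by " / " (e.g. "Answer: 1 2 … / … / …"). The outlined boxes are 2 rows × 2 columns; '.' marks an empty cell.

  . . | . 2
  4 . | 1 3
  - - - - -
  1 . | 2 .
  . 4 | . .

Step 1. [r3c2∈{3}] r3c2 has the single candidate 3, so r3c2=3.
Step 2. [r1c2∈{1}] r1c2 has the single candidate 1. So r1c2=1.
Step 3. [r2c2∈{2}] r2c2 has the single candidate 2 ⇒ r2c2=2.
Step 4. [r3c4∈{4}] only 4 remains possible at r3c4. So r3c4=4.
Step 5. [r4c1∈{2}] r4c1 has the single candidate 2 ⇒ r4c1=2.
Step 6. [r1c3∈{4}] r1c3 is down to just 4 ⇒ r1c3=4.
Step 7. [r4c3∈{3}] r4c3 is down to just 3. So r4c3=3.
Step 8. [r1c1∈{3}] only 3 remains possible at r1c1. So r1c1=3.
Step 9. [r4c4∈{1}] nothing but 1 survives at r4c4 ⇒ r4c4=1.

Answer: 3 1 4 2 / 4 2 1 3 / 1 3 2 4 / 2 4 3 1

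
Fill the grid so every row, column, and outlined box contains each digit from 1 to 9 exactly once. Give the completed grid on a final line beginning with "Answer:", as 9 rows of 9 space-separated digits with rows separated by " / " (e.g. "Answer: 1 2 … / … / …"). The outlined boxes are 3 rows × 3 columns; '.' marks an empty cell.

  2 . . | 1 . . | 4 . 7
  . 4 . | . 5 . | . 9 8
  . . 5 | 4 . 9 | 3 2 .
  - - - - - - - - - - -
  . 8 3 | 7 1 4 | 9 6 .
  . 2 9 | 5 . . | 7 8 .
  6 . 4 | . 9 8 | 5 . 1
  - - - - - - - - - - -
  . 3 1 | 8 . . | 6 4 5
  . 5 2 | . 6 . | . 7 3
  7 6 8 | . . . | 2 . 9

Step 1. [r2c4∈{2,3,6}] col 4 places 6 nowhere but r2c4, so r2c4=6.
Step 2. [r1c6∈{3}] nothing but 3 survives at r1c6 ⇒ r1c6=3.
Step 3. [r3c2∈{1,7}] across col 2, 1 lands solely at r3c2. So r3c2=1.
Step 4. [r3c5∈{7,8}] across row 3, 7 lands solely at r3c5, so r3c5=7.
Step 5. [r9c4∈{3}] r9c4's peers cover all but 3 ⇒ r9c4=3.
Step 6. [r8c6∈{1}] only 1 remains possible at r8c6, so r8c6=1.
Step 7. [r8c4∈{9}] nothing but 9 survives at r8c4. So r8c4=9.
Step 8. [r7c5∈{2}] r7c5 is down to just 2. So r7c5=2.
Step 9. [r4c9∈{2}] only 2 remains possible at r4c9, so r4c9=2.
Step 10. [r8c7∈{8}] r8c7 is down to just 8, so r8c7=8.
Step 11. [r7c1∈{9}] r7c1 has the single candidate 9, so r7c1=9.
Step 12. [r3c1∈{8}] r3c1 is down to just 8, so r3c1=8.
Step 13. [r6c2∈{7}] r6c2's peers cover all but 7. So r6c2=7.
Step 14. [r9c6∈{5}] only 5 remains possible at r9c6, so r9c6=5.
Step 15. [r2c6∈{2}] only 2 remains possible at r2c6. So r2c6=2.
Step 16. [r2c3∈{7}] r2c3's peers cover all but 7, so r2c3=7.
Step 17. [r5c9∈{4}] r5c9's peers cover all but 4. So r5c9=4.
Step 18. [r2c1∈{3}] r2c1 is down to just 3 ⇒ r2c1=3.
Step 19. [r2c7∈{1}] only 1 remains possible at r2c7, so r2c7=1.
Step 20. [r3c9∈{6}] r3c9 is down to just 6. So r3c9=6.
Step 21. [r9c5∈{4}] nothing but 4 survives at r9c5 ⇒ r9c5=4.
Step 22. [r9c8∈{1}] nothing but 1 survives at r9c8, so r9c8=1.
Step 23. [r1c3∈{6}] r1c3 has the single candidate 6. So r1c3=6.
Step 24. [r4c1∈{5}] r4c1's peers cover all but 5. So r4c1=5.
Step 25. [r6c4∈{2}] r6c4 is down to just 2, so r6c4=2.
Step 26. [r7c6∈{7}] r7c6 has the single candidate 7, so r7c6=7.
Step 27. [r5c5∈{3}] r5c5 is down to just 3 ⇒ r5c5=3.
Step 28. [r1c2∈{9}] only 9 remains possible at r1c2. So r1c2=9.
Step 29. [r1c5∈{8}] nothing but 8 survives at r1c5, so r1c5=8.
Step 30. [r8c1∈{4}] nothing but 4 survives at r8c1 ⇒ r8c1=4.
Step 31. [r1c8∈{5}] r1c8's peers cover all but 5. So r1c8=5.
Step 32. [r5c1∈{1}] only 1 remains possible at r5c1. So r5c1=1.
Step 33. [r6c8∈{3}] nothing but 3 survives at r6c8. So r6c8=3.
Step 34. [r5c6∈{6}] r5c6 has the single candidate 6 ⇒ r5c6=6.

Answer: 2 9 6 1 8 3 4 5 7 / 3 4 7 6 5 2 1 9 8 / 8 1 5 4 7 9 3 2 6 / 5 8 3 7 1 4 9 6 2 / 1 2 9 5 3 6 7 8 4 / 6 7 4 2 9 8 5 3 1 / 9 3 1 8 2 7 6 4 5 / 4 5 2 9 6 1 8 7 3 / 7 6 8 3 4 5 2 1 9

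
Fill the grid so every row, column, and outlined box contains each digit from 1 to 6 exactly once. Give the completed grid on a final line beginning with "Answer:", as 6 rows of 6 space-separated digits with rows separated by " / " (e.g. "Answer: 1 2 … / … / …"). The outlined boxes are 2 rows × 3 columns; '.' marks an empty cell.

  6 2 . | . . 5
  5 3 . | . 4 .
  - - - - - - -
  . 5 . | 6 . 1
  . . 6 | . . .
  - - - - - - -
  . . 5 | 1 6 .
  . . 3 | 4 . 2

Step 1. [r3c3∈{2,4}] in col 3, 2 fits only at r3c3, so r3c3=2.
Step 2. [r3c5∈{3}] r3c5's peers cover all but 3. So r3c5=3.
Step 3. [r3c1∈{4}] r3c1 has the single candidate 4 ⇒ r3c1=4.
Step 4. [r4c2∈{1}] r4c2 is down to just 1, so r4c2=1.
Step 5. [r4c4∈{2,5}] across col 4, 5 lands solely at r4c4, so r4c4=5.
Step 6. [r1c5∈{1}] r1c5's peers cover all but 1, so r1c5=1.
Step 7. [r4c6∈{4}] only 4 remains possible at r4c6. So r4c6=4.
Step 8. [r5c6∈{3}] only 3 remains possible at r5c6 ⇒ r5c6=3.
Step 9. [r1c4∈{3}] r1c4 is down to just 3 ⇒ r1c4=3.
Step 10. [r5c2∈{4}] r5c2 has the single candidate 4. So r5c2=4.
Step 11. [r6c2∈{6}] r6c2 is down to just 6, so r6c2=6.
Step 12. [r5c1∈{2}] r5c1 is down to just 2 ⇒ r5c1=2.
Step 13. [r4c1∈{3}] r4c1's peers cover all but 3 ⇒ r4c1=3.
Step 14. [r6c5∈{5}] r6c5 is down to just 5, so r6c5=5.
Step 15. [r2c6∈{6}] r2c6 is down to just 6, so r2c6=6.
Step 16. [r4c5∈{2}] nothing but 2 survives at r4c5. So r4c5=2.
Step 17. [r2c3∈{1}] r2c3 is down to just 1, so r2c3=1.
Step 18. [r2c4∈{2}] only 2 remains possible at r2c4, so r2c4=2.
Step 19. [r6c1∈{1}] r6c1's peers cover all but 1 ⇒ r6c1=1.
Step 20. [r1c3∈{4}] only 4 remains possible at r1c3 ⇒ r1c3=4.

Answer: 6 2 4 3 1 5 / 5 3 1 2 4 6 / 4 5 2 6 3 1 / 3 1 6 5 2 4 / 2 4 5 1 6 3 / 1 6 3 4 5 2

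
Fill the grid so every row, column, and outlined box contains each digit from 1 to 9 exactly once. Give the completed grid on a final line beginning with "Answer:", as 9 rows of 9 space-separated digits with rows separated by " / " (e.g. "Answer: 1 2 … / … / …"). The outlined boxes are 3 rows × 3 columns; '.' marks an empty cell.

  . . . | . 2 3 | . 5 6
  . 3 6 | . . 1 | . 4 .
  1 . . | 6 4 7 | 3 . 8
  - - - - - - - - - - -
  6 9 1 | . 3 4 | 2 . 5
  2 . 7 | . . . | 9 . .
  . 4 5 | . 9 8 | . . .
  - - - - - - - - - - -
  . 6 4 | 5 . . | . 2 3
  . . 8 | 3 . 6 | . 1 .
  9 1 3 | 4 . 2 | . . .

Step 1. [r9c9∈{7}] r9c9 is down to just 7, so r9c9=7.
Step 2. [r7c1∈{7}] r7c1 is down to just 7. So r7c1=7.
Step 3. [r9c5∈{8}] only 8 remains possible at r9c5 ⇒ r9c5=8.
Step 4. [r5c4∈{1}] r5c4's peers cover all but 1, so r5c4=1.
Step 5. [r8c1∈{5}] r8c1's peers cover all but 5. So r8c1=5.
Step 6. [r9c8∈{6}] r9c8 is down to just 6, so r9c8=6.
Step 7. [r2c1∈{8}] r2c1 has the single candidate 8, so r2c1=8.
Step 8. [r2c4∈{9}] only 9 remains possible at r2c4, so r2c4=9.
Step 9. [r2c7∈{7}] r2c7 has the single candidate 7 ⇒ r2c7=7.
Step 10. [r3c3∈{2,9}] across col 3, 2 lands solely at r3c3 ⇒ r3c3=2.
Step 11. [r4c8∈{7,8}] 8 has one home in row 4: r4c8 ⇒ r4c8=8.
Step 12. [r6c8∈{3,7}] 7 has one home in col 8: r6c8, so r6c8=7.
Step 13. [r6c7∈{1,6}] row 6 places 6 nowhere but r6c7, so r6c7=6.
Step 14. [r8c7∈{4}] r8c7 is down to just 4 ⇒ r8c7=4.
Step 15. [r2c5∈{5}] nothing but 5 survives at r2c5, so r2c5=5.
Step 16. [r5c5∈{6}] nothing but 6 survives at r5c5, so r5c5=6.
Step 17. [r8c9∈{9}] nothing but 9 survives at r8c9, so r8c9=9.
Step 18. [r5c2∈{8}] r5c2 is down to just 8. So r5c2=8.
Step 19. [r1c1∈{4}] only 4 remains possible at r1c1, so r1c1=4.
Step 20. [r1c3∈{9}] nothing but 9 survives at r1c3 ⇒ r1c3=9.
Step 21. [r7c5∈{1}] r7c5's peers cover all but 1. So r7c5=1.
Step 22. [r1c4∈{8}] r1c4 has the single candidate 8 ⇒ r1c4=8.
Step 23. [r7c6∈{9}] nothing but 9 survives at r7c6 ⇒ r7c6=9.
Step 24. [r1c7∈{1}] nothing but 1 survives at r1c7. So r1c7=1.
Step 25. [r6c4∈{2}] r6c4 has the single candidate 2, so r6c4=2.
Step 26. [r9c7∈{5}] only 5 remains possible at r9c7. So r9c7=5.
Step 27. [r4c4∈{7}] r4c4 has the single candidate 7 ⇒ r4c4=7.
Step 28. [r3c8∈{9}] r3c8's peers cover all but 9. So r3c8=9.
Step 29. [r5c9∈{4}] r5c9 has the single candidate 4 ⇒ r5c9=4.
Step 30. [r5c8∈{3}] r5c8 has the single candidate 3, so r5c8=3.
Step 31. [r5c6∈{5}] r5c6 is down to just 5 ⇒ r5c6=5.
Step 32. [r8c2∈{2}] r8c2 is down to just 2, so r8c2=2.
Step 33. [r6c9∈{1}] r6c9 is down to just 1 ⇒ r6c9=1.
Step 34. [r1c2∈{7}] nothing but 7 survives at r1c2 ⇒ r1c2=7.
Step 35. [r8c5∈{7}] r8c5 is down to just 7 ⇒ r8c5=7.
Step 36. [r3c2∈{5}] r3c2's peers cover all but 5 ⇒ r3c2=5.
Step 37. [r7c7∈{8}] r7c7's peers cover all but 8, so r7c7=8.
Step 38. [r2c9∈{2}] r2c9's peers cover all but 2, so r2c9=2.
Step 39. [r6c1∈{3}] r6c1's peers cover all but 3. So r6c1=3.

Answer: 4 7 9 8 2 3 1 5 6 / 8 3 6 9 5 1 7 4 2 / 1 5 2 6 4 7 3 9 8 / 6 9 1 7 3 4 2 8 5 / 2 8 7 1 6 5 9 3 4 / 3 4 5 2 9 8 6 7 1 / 7 6 4 5 1 9 8 2 3 / 5 2 8 3 7 6 4 1 9 / 9 1 3 4 8 2 5 6 7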